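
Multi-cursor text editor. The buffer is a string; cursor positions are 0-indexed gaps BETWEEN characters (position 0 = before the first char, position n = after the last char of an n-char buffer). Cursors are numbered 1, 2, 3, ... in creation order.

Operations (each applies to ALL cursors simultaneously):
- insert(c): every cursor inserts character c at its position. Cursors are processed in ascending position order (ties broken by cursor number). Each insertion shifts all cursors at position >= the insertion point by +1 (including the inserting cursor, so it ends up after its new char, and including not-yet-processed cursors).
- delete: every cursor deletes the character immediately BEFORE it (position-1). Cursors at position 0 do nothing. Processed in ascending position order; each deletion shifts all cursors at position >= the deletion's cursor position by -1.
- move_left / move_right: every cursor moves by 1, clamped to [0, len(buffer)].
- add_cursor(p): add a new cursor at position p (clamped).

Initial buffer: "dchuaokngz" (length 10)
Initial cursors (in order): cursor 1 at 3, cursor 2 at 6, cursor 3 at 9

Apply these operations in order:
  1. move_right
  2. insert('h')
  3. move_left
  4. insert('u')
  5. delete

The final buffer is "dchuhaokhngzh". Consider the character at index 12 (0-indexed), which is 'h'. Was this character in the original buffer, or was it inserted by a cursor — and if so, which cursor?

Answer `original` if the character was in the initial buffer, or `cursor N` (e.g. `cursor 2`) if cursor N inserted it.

Answer: cursor 3

Derivation:
After op 1 (move_right): buffer="dchuaokngz" (len 10), cursors c1@4 c2@7 c3@10, authorship ..........
After op 2 (insert('h')): buffer="dchuhaokhngzh" (len 13), cursors c1@5 c2@9 c3@13, authorship ....1...2...3
After op 3 (move_left): buffer="dchuhaokhngzh" (len 13), cursors c1@4 c2@8 c3@12, authorship ....1...2...3
After op 4 (insert('u')): buffer="dchuuhaokuhngzuh" (len 16), cursors c1@5 c2@10 c3@15, authorship ....11...22...33
After op 5 (delete): buffer="dchuhaokhngzh" (len 13), cursors c1@4 c2@8 c3@12, authorship ....1...2...3
Authorship (.=original, N=cursor N): . . . . 1 . . . 2 . . . 3
Index 12: author = 3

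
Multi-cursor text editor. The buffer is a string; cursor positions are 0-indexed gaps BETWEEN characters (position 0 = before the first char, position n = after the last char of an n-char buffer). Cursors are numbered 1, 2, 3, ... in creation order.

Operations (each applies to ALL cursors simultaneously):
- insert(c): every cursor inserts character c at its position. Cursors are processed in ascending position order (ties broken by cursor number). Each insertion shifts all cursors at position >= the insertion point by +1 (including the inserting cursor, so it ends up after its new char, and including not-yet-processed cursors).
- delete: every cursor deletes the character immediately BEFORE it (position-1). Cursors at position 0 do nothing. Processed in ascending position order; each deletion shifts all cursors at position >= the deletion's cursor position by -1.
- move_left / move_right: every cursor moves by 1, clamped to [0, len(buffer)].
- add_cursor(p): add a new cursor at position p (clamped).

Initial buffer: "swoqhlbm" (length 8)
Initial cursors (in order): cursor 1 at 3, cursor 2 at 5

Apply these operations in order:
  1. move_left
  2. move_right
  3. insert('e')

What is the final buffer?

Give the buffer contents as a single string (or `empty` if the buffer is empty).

Answer: swoeqhelbm

Derivation:
After op 1 (move_left): buffer="swoqhlbm" (len 8), cursors c1@2 c2@4, authorship ........
After op 2 (move_right): buffer="swoqhlbm" (len 8), cursors c1@3 c2@5, authorship ........
After op 3 (insert('e')): buffer="swoeqhelbm" (len 10), cursors c1@4 c2@7, authorship ...1..2...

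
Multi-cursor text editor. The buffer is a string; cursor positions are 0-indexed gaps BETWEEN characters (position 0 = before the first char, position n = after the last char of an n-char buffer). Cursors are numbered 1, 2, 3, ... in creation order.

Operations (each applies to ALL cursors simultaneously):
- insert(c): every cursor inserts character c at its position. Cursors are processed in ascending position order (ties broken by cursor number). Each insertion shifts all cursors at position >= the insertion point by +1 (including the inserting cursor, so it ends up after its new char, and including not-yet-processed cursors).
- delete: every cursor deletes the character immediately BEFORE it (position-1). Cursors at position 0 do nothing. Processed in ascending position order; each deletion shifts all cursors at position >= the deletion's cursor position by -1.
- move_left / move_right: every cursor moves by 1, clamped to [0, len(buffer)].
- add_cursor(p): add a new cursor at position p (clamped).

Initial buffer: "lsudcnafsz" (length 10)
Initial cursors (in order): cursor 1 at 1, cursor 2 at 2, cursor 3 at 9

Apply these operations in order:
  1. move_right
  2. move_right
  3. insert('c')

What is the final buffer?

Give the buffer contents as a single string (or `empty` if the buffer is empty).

After op 1 (move_right): buffer="lsudcnafsz" (len 10), cursors c1@2 c2@3 c3@10, authorship ..........
After op 2 (move_right): buffer="lsudcnafsz" (len 10), cursors c1@3 c2@4 c3@10, authorship ..........
After op 3 (insert('c')): buffer="lsucdccnafszc" (len 13), cursors c1@4 c2@6 c3@13, authorship ...1.2......3

Answer: lsucdccnafszc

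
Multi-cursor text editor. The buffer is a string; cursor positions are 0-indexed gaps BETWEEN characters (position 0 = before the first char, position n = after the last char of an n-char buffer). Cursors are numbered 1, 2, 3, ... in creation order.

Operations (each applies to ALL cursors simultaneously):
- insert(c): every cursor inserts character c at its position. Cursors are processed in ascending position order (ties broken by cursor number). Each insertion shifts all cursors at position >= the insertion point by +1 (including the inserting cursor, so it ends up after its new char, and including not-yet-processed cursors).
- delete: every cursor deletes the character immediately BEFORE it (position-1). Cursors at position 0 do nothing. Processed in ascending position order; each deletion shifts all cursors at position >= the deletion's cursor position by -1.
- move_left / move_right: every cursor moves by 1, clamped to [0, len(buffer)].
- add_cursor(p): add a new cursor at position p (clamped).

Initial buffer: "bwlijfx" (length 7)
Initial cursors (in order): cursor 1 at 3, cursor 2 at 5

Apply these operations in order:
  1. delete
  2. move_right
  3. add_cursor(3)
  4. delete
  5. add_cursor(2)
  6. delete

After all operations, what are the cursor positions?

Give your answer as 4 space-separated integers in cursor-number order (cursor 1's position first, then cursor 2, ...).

After op 1 (delete): buffer="bwifx" (len 5), cursors c1@2 c2@3, authorship .....
After op 2 (move_right): buffer="bwifx" (len 5), cursors c1@3 c2@4, authorship .....
After op 3 (add_cursor(3)): buffer="bwifx" (len 5), cursors c1@3 c3@3 c2@4, authorship .....
After op 4 (delete): buffer="bx" (len 2), cursors c1@1 c2@1 c3@1, authorship ..
After op 5 (add_cursor(2)): buffer="bx" (len 2), cursors c1@1 c2@1 c3@1 c4@2, authorship ..
After op 6 (delete): buffer="" (len 0), cursors c1@0 c2@0 c3@0 c4@0, authorship 

Answer: 0 0 0 0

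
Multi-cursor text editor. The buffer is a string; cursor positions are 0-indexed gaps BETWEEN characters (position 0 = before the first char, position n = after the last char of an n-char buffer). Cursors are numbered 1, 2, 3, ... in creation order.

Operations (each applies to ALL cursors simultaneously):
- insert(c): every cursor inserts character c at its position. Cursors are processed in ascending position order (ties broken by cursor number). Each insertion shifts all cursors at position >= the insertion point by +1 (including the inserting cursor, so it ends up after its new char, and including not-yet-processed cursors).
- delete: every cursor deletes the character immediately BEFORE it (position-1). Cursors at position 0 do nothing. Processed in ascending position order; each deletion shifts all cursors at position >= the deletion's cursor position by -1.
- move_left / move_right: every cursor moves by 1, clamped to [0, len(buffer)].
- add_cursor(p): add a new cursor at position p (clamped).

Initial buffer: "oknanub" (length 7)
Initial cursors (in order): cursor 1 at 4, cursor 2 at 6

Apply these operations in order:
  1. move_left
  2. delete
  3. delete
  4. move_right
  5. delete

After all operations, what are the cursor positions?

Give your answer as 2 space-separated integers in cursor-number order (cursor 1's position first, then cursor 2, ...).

After op 1 (move_left): buffer="oknanub" (len 7), cursors c1@3 c2@5, authorship .......
After op 2 (delete): buffer="okaub" (len 5), cursors c1@2 c2@3, authorship .....
After op 3 (delete): buffer="oub" (len 3), cursors c1@1 c2@1, authorship ...
After op 4 (move_right): buffer="oub" (len 3), cursors c1@2 c2@2, authorship ...
After op 5 (delete): buffer="b" (len 1), cursors c1@0 c2@0, authorship .

Answer: 0 0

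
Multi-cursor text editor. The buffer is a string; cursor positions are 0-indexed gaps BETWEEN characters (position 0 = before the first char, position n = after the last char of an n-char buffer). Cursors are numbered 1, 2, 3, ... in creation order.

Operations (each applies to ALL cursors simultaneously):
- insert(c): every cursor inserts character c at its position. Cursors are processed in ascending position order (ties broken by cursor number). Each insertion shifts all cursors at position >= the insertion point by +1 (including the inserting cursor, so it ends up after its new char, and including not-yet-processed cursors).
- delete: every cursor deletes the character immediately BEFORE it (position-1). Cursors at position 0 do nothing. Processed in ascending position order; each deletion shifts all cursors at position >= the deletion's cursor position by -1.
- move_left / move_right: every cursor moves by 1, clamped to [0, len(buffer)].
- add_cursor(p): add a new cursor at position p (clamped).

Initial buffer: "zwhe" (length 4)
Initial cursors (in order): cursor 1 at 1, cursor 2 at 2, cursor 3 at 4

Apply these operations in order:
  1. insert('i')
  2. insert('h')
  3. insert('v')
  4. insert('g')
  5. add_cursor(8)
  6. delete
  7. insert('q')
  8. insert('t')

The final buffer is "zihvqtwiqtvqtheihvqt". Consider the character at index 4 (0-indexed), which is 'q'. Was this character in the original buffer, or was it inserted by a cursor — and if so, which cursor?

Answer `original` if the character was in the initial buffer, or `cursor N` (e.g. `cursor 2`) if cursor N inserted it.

After op 1 (insert('i')): buffer="ziwihei" (len 7), cursors c1@2 c2@4 c3@7, authorship .1.2..3
After op 2 (insert('h')): buffer="zihwihheih" (len 10), cursors c1@3 c2@6 c3@10, authorship .11.22..33
After op 3 (insert('v')): buffer="zihvwihvheihv" (len 13), cursors c1@4 c2@8 c3@13, authorship .111.222..333
After op 4 (insert('g')): buffer="zihvgwihvgheihvg" (len 16), cursors c1@5 c2@10 c3@16, authorship .1111.2222..3333
After op 5 (add_cursor(8)): buffer="zihvgwihvgheihvg" (len 16), cursors c1@5 c4@8 c2@10 c3@16, authorship .1111.2222..3333
After op 6 (delete): buffer="zihvwivheihv" (len 12), cursors c1@4 c4@6 c2@7 c3@12, authorship .111.22..333
After op 7 (insert('q')): buffer="zihvqwiqvqheihvq" (len 16), cursors c1@5 c4@8 c2@10 c3@16, authorship .1111.2422..3333
After op 8 (insert('t')): buffer="zihvqtwiqtvqtheihvqt" (len 20), cursors c1@6 c4@10 c2@13 c3@20, authorship .11111.244222..33333
Authorship (.=original, N=cursor N): . 1 1 1 1 1 . 2 4 4 2 2 2 . . 3 3 3 3 3
Index 4: author = 1

Answer: cursor 1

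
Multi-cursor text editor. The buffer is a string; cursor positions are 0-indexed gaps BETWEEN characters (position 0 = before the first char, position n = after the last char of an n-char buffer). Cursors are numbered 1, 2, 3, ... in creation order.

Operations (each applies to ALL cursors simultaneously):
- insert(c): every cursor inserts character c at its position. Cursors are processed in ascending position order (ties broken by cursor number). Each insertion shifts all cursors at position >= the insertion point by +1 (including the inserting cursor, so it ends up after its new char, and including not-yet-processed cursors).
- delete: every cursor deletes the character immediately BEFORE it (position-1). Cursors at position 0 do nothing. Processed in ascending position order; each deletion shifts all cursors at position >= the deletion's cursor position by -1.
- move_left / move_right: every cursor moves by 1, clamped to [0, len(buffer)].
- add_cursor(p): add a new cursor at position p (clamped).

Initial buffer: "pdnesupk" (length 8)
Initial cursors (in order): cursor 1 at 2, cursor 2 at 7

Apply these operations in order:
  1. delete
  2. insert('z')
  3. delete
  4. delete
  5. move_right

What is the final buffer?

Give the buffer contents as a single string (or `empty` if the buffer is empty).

Answer: nesk

Derivation:
After op 1 (delete): buffer="pnesuk" (len 6), cursors c1@1 c2@5, authorship ......
After op 2 (insert('z')): buffer="pznesuzk" (len 8), cursors c1@2 c2@7, authorship .1....2.
After op 3 (delete): buffer="pnesuk" (len 6), cursors c1@1 c2@5, authorship ......
After op 4 (delete): buffer="nesk" (len 4), cursors c1@0 c2@3, authorship ....
After op 5 (move_right): buffer="nesk" (len 4), cursors c1@1 c2@4, authorship ....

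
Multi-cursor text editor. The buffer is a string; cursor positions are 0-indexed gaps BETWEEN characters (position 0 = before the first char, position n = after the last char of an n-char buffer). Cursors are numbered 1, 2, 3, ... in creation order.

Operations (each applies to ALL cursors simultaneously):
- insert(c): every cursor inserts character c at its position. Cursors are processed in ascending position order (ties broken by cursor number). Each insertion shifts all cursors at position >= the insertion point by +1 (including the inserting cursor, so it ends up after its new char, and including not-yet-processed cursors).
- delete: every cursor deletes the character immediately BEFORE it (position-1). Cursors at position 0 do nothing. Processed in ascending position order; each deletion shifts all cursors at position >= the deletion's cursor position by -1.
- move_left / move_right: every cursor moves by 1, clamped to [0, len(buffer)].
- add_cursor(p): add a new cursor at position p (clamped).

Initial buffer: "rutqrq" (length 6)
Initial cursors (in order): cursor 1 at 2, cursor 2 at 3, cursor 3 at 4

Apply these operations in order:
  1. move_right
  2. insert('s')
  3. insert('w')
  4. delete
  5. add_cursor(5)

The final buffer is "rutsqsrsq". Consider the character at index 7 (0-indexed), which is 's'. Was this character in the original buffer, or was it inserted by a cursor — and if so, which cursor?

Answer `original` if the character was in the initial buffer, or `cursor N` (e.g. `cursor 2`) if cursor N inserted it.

Answer: cursor 3

Derivation:
After op 1 (move_right): buffer="rutqrq" (len 6), cursors c1@3 c2@4 c3@5, authorship ......
After op 2 (insert('s')): buffer="rutsqsrsq" (len 9), cursors c1@4 c2@6 c3@8, authorship ...1.2.3.
After op 3 (insert('w')): buffer="rutswqswrswq" (len 12), cursors c1@5 c2@8 c3@11, authorship ...11.22.33.
After op 4 (delete): buffer="rutsqsrsq" (len 9), cursors c1@4 c2@6 c3@8, authorship ...1.2.3.
After op 5 (add_cursor(5)): buffer="rutsqsrsq" (len 9), cursors c1@4 c4@5 c2@6 c3@8, authorship ...1.2.3.
Authorship (.=original, N=cursor N): . . . 1 . 2 . 3 .
Index 7: author = 3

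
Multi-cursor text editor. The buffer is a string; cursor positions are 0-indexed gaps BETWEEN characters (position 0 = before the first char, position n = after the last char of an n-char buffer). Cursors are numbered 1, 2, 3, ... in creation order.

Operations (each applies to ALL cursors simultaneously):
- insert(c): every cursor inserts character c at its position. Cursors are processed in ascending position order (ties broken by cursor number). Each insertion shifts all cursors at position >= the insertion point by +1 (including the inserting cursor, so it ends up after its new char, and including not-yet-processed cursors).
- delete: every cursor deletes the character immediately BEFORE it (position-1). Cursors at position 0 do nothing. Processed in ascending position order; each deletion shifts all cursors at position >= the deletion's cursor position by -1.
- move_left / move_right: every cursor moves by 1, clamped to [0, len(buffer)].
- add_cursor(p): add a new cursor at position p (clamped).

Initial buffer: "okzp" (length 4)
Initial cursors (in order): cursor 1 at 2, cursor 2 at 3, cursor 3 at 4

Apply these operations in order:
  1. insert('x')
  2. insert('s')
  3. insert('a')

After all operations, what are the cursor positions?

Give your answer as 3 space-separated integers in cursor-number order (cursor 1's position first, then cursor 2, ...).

After op 1 (insert('x')): buffer="okxzxpx" (len 7), cursors c1@3 c2@5 c3@7, authorship ..1.2.3
After op 2 (insert('s')): buffer="okxszxspxs" (len 10), cursors c1@4 c2@7 c3@10, authorship ..11.22.33
After op 3 (insert('a')): buffer="okxsazxsapxsa" (len 13), cursors c1@5 c2@9 c3@13, authorship ..111.222.333

Answer: 5 9 13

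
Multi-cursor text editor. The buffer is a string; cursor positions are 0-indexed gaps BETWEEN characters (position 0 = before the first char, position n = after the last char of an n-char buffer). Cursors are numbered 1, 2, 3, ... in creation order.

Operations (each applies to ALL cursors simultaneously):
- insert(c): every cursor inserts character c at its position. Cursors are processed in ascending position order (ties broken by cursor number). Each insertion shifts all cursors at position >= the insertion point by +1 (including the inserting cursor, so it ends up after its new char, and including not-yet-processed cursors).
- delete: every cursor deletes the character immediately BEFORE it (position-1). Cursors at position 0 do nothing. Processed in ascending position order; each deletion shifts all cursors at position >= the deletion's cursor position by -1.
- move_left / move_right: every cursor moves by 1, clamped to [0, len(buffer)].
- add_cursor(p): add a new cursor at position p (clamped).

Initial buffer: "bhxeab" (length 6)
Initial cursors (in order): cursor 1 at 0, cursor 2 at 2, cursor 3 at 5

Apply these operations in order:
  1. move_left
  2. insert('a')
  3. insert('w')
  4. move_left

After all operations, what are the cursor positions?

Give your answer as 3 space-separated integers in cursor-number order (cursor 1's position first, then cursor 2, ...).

After op 1 (move_left): buffer="bhxeab" (len 6), cursors c1@0 c2@1 c3@4, authorship ......
After op 2 (insert('a')): buffer="abahxeaab" (len 9), cursors c1@1 c2@3 c3@7, authorship 1.2...3..
After op 3 (insert('w')): buffer="awbawhxeawab" (len 12), cursors c1@2 c2@5 c3@10, authorship 11.22...33..
After op 4 (move_left): buffer="awbawhxeawab" (len 12), cursors c1@1 c2@4 c3@9, authorship 11.22...33..

Answer: 1 4 9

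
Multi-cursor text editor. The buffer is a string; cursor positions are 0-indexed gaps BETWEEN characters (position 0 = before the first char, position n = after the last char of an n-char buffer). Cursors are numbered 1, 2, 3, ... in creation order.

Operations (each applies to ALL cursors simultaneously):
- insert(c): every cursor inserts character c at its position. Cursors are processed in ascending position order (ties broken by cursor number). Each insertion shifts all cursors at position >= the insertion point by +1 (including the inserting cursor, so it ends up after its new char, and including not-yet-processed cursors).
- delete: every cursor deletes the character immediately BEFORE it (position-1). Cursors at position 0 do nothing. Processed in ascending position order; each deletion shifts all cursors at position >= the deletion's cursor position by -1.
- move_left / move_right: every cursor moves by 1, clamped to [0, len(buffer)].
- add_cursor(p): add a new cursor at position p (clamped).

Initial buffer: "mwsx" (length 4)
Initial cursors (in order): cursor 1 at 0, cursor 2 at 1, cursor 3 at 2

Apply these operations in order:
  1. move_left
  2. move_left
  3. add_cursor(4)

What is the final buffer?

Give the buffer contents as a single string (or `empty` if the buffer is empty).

After op 1 (move_left): buffer="mwsx" (len 4), cursors c1@0 c2@0 c3@1, authorship ....
After op 2 (move_left): buffer="mwsx" (len 4), cursors c1@0 c2@0 c3@0, authorship ....
After op 3 (add_cursor(4)): buffer="mwsx" (len 4), cursors c1@0 c2@0 c3@0 c4@4, authorship ....

Answer: mwsx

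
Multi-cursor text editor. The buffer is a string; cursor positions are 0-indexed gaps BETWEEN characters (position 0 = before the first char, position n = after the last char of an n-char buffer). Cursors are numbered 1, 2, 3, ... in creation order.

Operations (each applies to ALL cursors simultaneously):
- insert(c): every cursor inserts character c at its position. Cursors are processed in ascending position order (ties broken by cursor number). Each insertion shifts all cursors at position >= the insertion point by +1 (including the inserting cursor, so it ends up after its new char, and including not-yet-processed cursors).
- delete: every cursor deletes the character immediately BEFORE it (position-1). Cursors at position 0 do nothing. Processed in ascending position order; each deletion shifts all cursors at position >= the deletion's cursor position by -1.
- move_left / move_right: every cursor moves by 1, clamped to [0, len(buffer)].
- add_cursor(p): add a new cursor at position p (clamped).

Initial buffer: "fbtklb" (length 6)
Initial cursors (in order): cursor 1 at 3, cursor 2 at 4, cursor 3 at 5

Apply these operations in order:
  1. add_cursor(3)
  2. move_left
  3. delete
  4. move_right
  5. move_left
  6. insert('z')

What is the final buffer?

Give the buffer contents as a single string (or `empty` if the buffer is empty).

Answer: zzzzlb

Derivation:
After op 1 (add_cursor(3)): buffer="fbtklb" (len 6), cursors c1@3 c4@3 c2@4 c3@5, authorship ......
After op 2 (move_left): buffer="fbtklb" (len 6), cursors c1@2 c4@2 c2@3 c3@4, authorship ......
After op 3 (delete): buffer="lb" (len 2), cursors c1@0 c2@0 c3@0 c4@0, authorship ..
After op 4 (move_right): buffer="lb" (len 2), cursors c1@1 c2@1 c3@1 c4@1, authorship ..
After op 5 (move_left): buffer="lb" (len 2), cursors c1@0 c2@0 c3@0 c4@0, authorship ..
After op 6 (insert('z')): buffer="zzzzlb" (len 6), cursors c1@4 c2@4 c3@4 c4@4, authorship 1234..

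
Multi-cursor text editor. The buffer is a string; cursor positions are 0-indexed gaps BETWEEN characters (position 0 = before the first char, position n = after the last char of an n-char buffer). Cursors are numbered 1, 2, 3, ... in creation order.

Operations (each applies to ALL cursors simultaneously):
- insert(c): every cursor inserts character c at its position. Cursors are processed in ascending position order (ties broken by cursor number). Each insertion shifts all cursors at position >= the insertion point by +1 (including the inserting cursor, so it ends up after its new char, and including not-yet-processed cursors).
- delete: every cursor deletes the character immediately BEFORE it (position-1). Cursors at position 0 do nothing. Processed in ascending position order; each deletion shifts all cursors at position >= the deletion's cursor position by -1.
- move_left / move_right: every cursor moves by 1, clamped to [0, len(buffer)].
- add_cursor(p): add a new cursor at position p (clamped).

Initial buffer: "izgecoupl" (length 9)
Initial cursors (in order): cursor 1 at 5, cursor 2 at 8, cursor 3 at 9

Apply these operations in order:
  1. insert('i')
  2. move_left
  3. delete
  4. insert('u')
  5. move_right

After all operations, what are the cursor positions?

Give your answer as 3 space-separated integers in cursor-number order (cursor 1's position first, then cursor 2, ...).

After op 1 (insert('i')): buffer="izgecioupili" (len 12), cursors c1@6 c2@10 c3@12, authorship .....1...2.3
After op 2 (move_left): buffer="izgecioupili" (len 12), cursors c1@5 c2@9 c3@11, authorship .....1...2.3
After op 3 (delete): buffer="izgeiouii" (len 9), cursors c1@4 c2@7 c3@8, authorship ....1..23
After op 4 (insert('u')): buffer="izgeuiouuiui" (len 12), cursors c1@5 c2@9 c3@11, authorship ....11..2233
After op 5 (move_right): buffer="izgeuiouuiui" (len 12), cursors c1@6 c2@10 c3@12, authorship ....11..2233

Answer: 6 10 12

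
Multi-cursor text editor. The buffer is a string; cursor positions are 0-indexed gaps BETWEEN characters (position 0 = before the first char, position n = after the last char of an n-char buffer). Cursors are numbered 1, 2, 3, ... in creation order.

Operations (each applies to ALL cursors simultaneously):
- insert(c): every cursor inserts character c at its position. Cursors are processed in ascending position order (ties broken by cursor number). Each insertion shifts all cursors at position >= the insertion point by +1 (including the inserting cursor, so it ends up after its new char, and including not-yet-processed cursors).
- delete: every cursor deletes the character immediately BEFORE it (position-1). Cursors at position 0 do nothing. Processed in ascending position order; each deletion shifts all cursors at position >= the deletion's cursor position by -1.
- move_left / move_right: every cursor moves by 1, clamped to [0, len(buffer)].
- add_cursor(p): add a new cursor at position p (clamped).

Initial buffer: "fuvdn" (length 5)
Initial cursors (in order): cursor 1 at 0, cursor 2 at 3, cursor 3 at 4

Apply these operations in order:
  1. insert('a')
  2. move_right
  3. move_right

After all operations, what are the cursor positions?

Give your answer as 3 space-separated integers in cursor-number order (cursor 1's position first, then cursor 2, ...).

Answer: 3 7 8

Derivation:
After op 1 (insert('a')): buffer="afuvadan" (len 8), cursors c1@1 c2@5 c3@7, authorship 1...2.3.
After op 2 (move_right): buffer="afuvadan" (len 8), cursors c1@2 c2@6 c3@8, authorship 1...2.3.
After op 3 (move_right): buffer="afuvadan" (len 8), cursors c1@3 c2@7 c3@8, authorship 1...2.3.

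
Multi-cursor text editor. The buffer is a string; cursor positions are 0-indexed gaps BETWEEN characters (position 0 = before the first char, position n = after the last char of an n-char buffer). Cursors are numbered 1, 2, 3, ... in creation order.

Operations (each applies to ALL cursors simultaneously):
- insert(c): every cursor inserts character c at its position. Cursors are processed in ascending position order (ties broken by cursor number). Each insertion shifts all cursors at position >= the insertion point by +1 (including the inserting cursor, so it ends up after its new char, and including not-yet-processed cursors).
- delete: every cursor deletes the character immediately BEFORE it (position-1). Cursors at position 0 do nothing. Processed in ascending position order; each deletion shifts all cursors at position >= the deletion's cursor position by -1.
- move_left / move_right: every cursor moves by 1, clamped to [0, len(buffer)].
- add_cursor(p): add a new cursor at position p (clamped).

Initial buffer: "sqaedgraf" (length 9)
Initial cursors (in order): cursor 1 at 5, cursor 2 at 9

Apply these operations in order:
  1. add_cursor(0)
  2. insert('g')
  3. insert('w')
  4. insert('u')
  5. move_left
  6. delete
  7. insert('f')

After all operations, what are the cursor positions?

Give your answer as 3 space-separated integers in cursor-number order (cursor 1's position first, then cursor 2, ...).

Answer: 10 17 2

Derivation:
After op 1 (add_cursor(0)): buffer="sqaedgraf" (len 9), cursors c3@0 c1@5 c2@9, authorship .........
After op 2 (insert('g')): buffer="gsqaedggrafg" (len 12), cursors c3@1 c1@7 c2@12, authorship 3.....1....2
After op 3 (insert('w')): buffer="gwsqaedgwgrafgw" (len 15), cursors c3@2 c1@9 c2@15, authorship 33.....11....22
After op 4 (insert('u')): buffer="gwusqaedgwugrafgwu" (len 18), cursors c3@3 c1@11 c2@18, authorship 333.....111....222
After op 5 (move_left): buffer="gwusqaedgwugrafgwu" (len 18), cursors c3@2 c1@10 c2@17, authorship 333.....111....222
After op 6 (delete): buffer="gusqaedgugrafgu" (len 15), cursors c3@1 c1@8 c2@14, authorship 33.....11....22
After op 7 (insert('f')): buffer="gfusqaedgfugrafgfu" (len 18), cursors c3@2 c1@10 c2@17, authorship 333.....111....222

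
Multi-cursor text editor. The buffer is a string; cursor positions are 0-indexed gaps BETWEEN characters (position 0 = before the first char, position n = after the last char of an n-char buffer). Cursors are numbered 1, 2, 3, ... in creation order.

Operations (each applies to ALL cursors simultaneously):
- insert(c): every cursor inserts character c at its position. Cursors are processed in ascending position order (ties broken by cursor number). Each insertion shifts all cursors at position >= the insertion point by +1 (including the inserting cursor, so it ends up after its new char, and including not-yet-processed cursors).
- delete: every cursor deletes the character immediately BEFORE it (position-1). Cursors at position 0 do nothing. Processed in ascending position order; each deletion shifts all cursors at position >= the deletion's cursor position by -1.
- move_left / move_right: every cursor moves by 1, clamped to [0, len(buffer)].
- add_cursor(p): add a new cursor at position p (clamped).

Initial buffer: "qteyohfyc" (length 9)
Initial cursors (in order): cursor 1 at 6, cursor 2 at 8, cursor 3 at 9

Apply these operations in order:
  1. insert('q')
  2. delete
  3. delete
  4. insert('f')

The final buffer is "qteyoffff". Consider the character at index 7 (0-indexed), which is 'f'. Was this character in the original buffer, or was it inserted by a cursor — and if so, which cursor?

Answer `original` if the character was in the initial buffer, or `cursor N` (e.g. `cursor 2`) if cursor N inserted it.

Answer: cursor 2

Derivation:
After op 1 (insert('q')): buffer="qteyohqfyqcq" (len 12), cursors c1@7 c2@10 c3@12, authorship ......1..2.3
After op 2 (delete): buffer="qteyohfyc" (len 9), cursors c1@6 c2@8 c3@9, authorship .........
After op 3 (delete): buffer="qteyof" (len 6), cursors c1@5 c2@6 c3@6, authorship ......
After op 4 (insert('f')): buffer="qteyoffff" (len 9), cursors c1@6 c2@9 c3@9, authorship .....1.23
Authorship (.=original, N=cursor N): . . . . . 1 . 2 3
Index 7: author = 2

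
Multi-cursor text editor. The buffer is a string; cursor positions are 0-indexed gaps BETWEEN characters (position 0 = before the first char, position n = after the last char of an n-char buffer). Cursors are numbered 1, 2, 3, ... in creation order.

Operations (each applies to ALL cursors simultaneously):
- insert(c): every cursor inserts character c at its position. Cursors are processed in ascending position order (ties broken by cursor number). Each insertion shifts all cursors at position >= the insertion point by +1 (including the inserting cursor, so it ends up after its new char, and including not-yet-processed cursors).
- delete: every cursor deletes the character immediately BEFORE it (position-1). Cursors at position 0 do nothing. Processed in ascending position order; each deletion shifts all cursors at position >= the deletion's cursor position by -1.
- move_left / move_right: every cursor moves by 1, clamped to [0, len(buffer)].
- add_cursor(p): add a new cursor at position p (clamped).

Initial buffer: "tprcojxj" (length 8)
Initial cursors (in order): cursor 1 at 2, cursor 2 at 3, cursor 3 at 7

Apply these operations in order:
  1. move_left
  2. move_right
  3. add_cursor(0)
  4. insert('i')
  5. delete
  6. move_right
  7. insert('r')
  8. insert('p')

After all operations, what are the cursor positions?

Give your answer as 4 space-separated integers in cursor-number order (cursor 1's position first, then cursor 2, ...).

Answer: 7 10 16 3

Derivation:
After op 1 (move_left): buffer="tprcojxj" (len 8), cursors c1@1 c2@2 c3@6, authorship ........
After op 2 (move_right): buffer="tprcojxj" (len 8), cursors c1@2 c2@3 c3@7, authorship ........
After op 3 (add_cursor(0)): buffer="tprcojxj" (len 8), cursors c4@0 c1@2 c2@3 c3@7, authorship ........
After op 4 (insert('i')): buffer="itpiricojxij" (len 12), cursors c4@1 c1@4 c2@6 c3@11, authorship 4..1.2....3.
After op 5 (delete): buffer="tprcojxj" (len 8), cursors c4@0 c1@2 c2@3 c3@7, authorship ........
After op 6 (move_right): buffer="tprcojxj" (len 8), cursors c4@1 c1@3 c2@4 c3@8, authorship ........
After op 7 (insert('r')): buffer="trprrcrojxjr" (len 12), cursors c4@2 c1@5 c2@7 c3@12, authorship .4..1.2....3
After op 8 (insert('p')): buffer="trpprrpcrpojxjrp" (len 16), cursors c4@3 c1@7 c2@10 c3@16, authorship .44..11.22....33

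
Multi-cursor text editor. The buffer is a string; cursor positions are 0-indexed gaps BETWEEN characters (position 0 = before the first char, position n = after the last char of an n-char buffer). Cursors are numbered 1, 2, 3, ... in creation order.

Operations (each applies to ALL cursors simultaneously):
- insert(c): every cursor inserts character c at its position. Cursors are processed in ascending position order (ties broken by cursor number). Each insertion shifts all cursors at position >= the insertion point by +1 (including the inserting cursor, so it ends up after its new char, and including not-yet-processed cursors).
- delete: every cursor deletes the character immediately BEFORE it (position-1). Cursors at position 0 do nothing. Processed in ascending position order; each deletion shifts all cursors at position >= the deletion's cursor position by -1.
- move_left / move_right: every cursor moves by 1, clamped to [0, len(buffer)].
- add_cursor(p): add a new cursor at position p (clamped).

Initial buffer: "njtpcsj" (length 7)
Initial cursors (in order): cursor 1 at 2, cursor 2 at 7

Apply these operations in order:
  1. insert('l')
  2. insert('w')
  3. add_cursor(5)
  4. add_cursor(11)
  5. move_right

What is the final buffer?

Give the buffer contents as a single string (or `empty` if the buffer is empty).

After op 1 (insert('l')): buffer="njltpcsjl" (len 9), cursors c1@3 c2@9, authorship ..1.....2
After op 2 (insert('w')): buffer="njlwtpcsjlw" (len 11), cursors c1@4 c2@11, authorship ..11.....22
After op 3 (add_cursor(5)): buffer="njlwtpcsjlw" (len 11), cursors c1@4 c3@5 c2@11, authorship ..11.....22
After op 4 (add_cursor(11)): buffer="njlwtpcsjlw" (len 11), cursors c1@4 c3@5 c2@11 c4@11, authorship ..11.....22
After op 5 (move_right): buffer="njlwtpcsjlw" (len 11), cursors c1@5 c3@6 c2@11 c4@11, authorship ..11.....22

Answer: njlwtpcsjlw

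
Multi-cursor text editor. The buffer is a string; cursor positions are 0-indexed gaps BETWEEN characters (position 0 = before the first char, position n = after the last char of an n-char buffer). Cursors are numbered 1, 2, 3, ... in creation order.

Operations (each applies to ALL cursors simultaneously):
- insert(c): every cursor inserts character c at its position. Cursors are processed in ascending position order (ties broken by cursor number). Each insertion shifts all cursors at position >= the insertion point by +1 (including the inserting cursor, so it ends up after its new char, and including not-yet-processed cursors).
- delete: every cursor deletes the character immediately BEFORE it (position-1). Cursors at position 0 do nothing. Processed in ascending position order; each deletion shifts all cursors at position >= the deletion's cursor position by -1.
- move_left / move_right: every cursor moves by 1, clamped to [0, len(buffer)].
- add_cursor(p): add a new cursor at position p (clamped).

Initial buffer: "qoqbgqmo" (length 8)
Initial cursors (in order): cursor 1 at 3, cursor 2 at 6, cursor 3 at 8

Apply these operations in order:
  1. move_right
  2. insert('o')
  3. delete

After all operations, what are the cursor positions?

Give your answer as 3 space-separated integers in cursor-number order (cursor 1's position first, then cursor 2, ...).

After op 1 (move_right): buffer="qoqbgqmo" (len 8), cursors c1@4 c2@7 c3@8, authorship ........
After op 2 (insert('o')): buffer="qoqbogqmooo" (len 11), cursors c1@5 c2@9 c3@11, authorship ....1...2.3
After op 3 (delete): buffer="qoqbgqmo" (len 8), cursors c1@4 c2@7 c3@8, authorship ........

Answer: 4 7 8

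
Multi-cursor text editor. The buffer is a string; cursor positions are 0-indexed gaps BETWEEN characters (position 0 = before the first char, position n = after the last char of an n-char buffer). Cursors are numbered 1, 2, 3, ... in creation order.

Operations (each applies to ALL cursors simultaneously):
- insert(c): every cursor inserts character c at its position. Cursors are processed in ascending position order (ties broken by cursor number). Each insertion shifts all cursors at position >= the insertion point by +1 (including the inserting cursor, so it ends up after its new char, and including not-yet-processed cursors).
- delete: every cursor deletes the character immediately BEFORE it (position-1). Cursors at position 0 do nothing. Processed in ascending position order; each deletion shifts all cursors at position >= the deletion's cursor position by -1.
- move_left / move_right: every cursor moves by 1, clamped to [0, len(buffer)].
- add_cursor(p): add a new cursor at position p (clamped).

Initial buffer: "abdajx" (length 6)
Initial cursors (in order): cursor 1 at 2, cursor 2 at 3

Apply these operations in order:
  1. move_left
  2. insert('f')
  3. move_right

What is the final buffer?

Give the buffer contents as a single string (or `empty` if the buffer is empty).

After op 1 (move_left): buffer="abdajx" (len 6), cursors c1@1 c2@2, authorship ......
After op 2 (insert('f')): buffer="afbfdajx" (len 8), cursors c1@2 c2@4, authorship .1.2....
After op 3 (move_right): buffer="afbfdajx" (len 8), cursors c1@3 c2@5, authorship .1.2....

Answer: afbfdajx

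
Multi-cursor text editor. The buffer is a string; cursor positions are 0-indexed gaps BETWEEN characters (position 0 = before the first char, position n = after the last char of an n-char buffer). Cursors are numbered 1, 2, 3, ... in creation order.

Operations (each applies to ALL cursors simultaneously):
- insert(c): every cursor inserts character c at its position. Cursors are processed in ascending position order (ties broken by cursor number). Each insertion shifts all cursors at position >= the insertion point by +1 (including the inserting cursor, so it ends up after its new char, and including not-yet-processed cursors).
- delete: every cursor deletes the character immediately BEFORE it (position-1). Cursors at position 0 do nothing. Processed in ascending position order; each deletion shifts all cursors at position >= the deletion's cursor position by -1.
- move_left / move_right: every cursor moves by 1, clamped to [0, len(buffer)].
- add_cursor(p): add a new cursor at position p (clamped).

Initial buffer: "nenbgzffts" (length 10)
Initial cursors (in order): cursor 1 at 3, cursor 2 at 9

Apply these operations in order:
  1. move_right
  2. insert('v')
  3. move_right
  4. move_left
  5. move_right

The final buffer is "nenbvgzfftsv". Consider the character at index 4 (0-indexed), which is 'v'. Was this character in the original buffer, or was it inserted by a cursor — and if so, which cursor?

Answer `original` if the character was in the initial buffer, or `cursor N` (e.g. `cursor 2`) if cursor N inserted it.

Answer: cursor 1

Derivation:
After op 1 (move_right): buffer="nenbgzffts" (len 10), cursors c1@4 c2@10, authorship ..........
After op 2 (insert('v')): buffer="nenbvgzfftsv" (len 12), cursors c1@5 c2@12, authorship ....1......2
After op 3 (move_right): buffer="nenbvgzfftsv" (len 12), cursors c1@6 c2@12, authorship ....1......2
After op 4 (move_left): buffer="nenbvgzfftsv" (len 12), cursors c1@5 c2@11, authorship ....1......2
After op 5 (move_right): buffer="nenbvgzfftsv" (len 12), cursors c1@6 c2@12, authorship ....1......2
Authorship (.=original, N=cursor N): . . . . 1 . . . . . . 2
Index 4: author = 1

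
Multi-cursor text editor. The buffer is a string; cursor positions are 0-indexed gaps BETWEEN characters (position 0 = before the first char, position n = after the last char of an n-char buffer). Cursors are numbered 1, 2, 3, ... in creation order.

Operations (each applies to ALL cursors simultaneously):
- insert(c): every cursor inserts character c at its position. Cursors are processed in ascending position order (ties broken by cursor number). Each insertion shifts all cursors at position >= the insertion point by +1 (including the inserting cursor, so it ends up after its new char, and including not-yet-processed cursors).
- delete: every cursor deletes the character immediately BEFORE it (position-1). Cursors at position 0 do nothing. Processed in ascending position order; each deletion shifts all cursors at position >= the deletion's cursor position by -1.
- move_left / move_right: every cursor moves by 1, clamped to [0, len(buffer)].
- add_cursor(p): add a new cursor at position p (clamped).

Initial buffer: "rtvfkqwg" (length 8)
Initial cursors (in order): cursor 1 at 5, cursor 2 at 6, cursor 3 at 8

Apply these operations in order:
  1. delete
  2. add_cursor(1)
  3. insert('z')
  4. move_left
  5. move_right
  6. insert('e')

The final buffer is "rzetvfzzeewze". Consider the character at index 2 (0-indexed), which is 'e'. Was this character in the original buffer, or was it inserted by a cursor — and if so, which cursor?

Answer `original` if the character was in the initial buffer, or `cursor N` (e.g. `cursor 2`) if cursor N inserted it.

After op 1 (delete): buffer="rtvfw" (len 5), cursors c1@4 c2@4 c3@5, authorship .....
After op 2 (add_cursor(1)): buffer="rtvfw" (len 5), cursors c4@1 c1@4 c2@4 c3@5, authorship .....
After op 3 (insert('z')): buffer="rztvfzzwz" (len 9), cursors c4@2 c1@7 c2@7 c3@9, authorship .4...12.3
After op 4 (move_left): buffer="rztvfzzwz" (len 9), cursors c4@1 c1@6 c2@6 c3@8, authorship .4...12.3
After op 5 (move_right): buffer="rztvfzzwz" (len 9), cursors c4@2 c1@7 c2@7 c3@9, authorship .4...12.3
After op 6 (insert('e')): buffer="rzetvfzzeewze" (len 13), cursors c4@3 c1@10 c2@10 c3@13, authorship .44...1212.33
Authorship (.=original, N=cursor N): . 4 4 . . . 1 2 1 2 . 3 3
Index 2: author = 4

Answer: cursor 4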